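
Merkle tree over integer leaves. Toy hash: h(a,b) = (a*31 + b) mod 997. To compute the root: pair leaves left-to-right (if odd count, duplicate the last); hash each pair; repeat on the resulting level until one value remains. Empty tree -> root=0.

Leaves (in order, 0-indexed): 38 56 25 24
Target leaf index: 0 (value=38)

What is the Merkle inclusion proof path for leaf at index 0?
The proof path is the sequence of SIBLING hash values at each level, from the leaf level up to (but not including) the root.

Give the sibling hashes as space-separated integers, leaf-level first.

Answer: 56 799

Derivation:
L0 (leaves): [38, 56, 25, 24], target index=0
L1: h(38,56)=(38*31+56)%997=237 [pair 0] h(25,24)=(25*31+24)%997=799 [pair 1] -> [237, 799]
  Sibling for proof at L0: 56
L2: h(237,799)=(237*31+799)%997=170 [pair 0] -> [170]
  Sibling for proof at L1: 799
Root: 170
Proof path (sibling hashes from leaf to root): [56, 799]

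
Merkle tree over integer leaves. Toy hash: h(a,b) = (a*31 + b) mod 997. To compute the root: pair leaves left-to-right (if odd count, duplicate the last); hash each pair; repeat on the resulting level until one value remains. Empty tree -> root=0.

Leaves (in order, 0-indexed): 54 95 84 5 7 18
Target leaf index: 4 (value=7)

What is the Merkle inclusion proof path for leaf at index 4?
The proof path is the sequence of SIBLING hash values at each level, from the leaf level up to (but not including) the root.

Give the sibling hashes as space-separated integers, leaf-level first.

Answer: 18 235 619

Derivation:
L0 (leaves): [54, 95, 84, 5, 7, 18], target index=4
L1: h(54,95)=(54*31+95)%997=772 [pair 0] h(84,5)=(84*31+5)%997=615 [pair 1] h(7,18)=(7*31+18)%997=235 [pair 2] -> [772, 615, 235]
  Sibling for proof at L0: 18
L2: h(772,615)=(772*31+615)%997=619 [pair 0] h(235,235)=(235*31+235)%997=541 [pair 1] -> [619, 541]
  Sibling for proof at L1: 235
L3: h(619,541)=(619*31+541)%997=787 [pair 0] -> [787]
  Sibling for proof at L2: 619
Root: 787
Proof path (sibling hashes from leaf to root): [18, 235, 619]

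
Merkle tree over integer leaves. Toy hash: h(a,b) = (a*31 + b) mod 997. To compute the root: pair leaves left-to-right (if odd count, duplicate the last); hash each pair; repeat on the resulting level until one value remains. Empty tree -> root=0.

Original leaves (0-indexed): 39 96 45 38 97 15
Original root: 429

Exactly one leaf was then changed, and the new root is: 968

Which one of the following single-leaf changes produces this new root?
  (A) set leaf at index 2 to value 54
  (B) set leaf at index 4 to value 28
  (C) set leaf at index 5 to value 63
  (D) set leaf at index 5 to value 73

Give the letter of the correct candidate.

Answer: C

Derivation:
Original leaves: [39, 96, 45, 38, 97, 15]
Target new root: 968
Try each candidate change and compute the resulting root:
Candidate A: set leaf[2] = 54 -> leaves = [39, 96, 54, 38, 97, 15]
  L0: [39, 96, 54, 38, 97, 15]
  L1: h(39,96)=(39*31+96)%997=308 h(54,38)=(54*31+38)%997=715 h(97,15)=(97*31+15)%997=31 -> [308, 715, 31]
  L2: h(308,715)=(308*31+715)%997=293 h(31,31)=(31*31+31)%997=992 -> [293, 992]
  L3: h(293,992)=(293*31+992)%997=105 -> [105]
  root = 105 != target 968
Candidate B: set leaf[4] = 28 -> leaves = [39, 96, 45, 38, 28, 15]
  L0: [39, 96, 45, 38, 28, 15]
  L1: h(39,96)=(39*31+96)%997=308 h(45,38)=(45*31+38)%997=436 h(28,15)=(28*31+15)%997=883 -> [308, 436, 883]
  L2: h(308,436)=(308*31+436)%997=14 h(883,883)=(883*31+883)%997=340 -> [14, 340]
  L3: h(14,340)=(14*31+340)%997=774 -> [774]
  root = 774 != target 968
Candidate C: set leaf[5] = 63 -> leaves = [39, 96, 45, 38, 97, 63]
  L0: [39, 96, 45, 38, 97, 63]
  L1: h(39,96)=(39*31+96)%997=308 h(45,38)=(45*31+38)%997=436 h(97,63)=(97*31+63)%997=79 -> [308, 436, 79]
  L2: h(308,436)=(308*31+436)%997=14 h(79,79)=(79*31+79)%997=534 -> [14, 534]
  L3: h(14,534)=(14*31+534)%997=968 -> [968]
  root = 968 == target 968  ** MATCH **
Candidate D: set leaf[5] = 73 -> leaves = [39, 96, 45, 38, 97, 73]
  L0: [39, 96, 45, 38, 97, 73]
  L1: h(39,96)=(39*31+96)%997=308 h(45,38)=(45*31+38)%997=436 h(97,73)=(97*31+73)%997=89 -> [308, 436, 89]
  L2: h(308,436)=(308*31+436)%997=14 h(89,89)=(89*31+89)%997=854 -> [14, 854]
  L3: h(14,854)=(14*31+854)%997=291 -> [291]
  root = 291 != target 968
Candidate C produces the target root.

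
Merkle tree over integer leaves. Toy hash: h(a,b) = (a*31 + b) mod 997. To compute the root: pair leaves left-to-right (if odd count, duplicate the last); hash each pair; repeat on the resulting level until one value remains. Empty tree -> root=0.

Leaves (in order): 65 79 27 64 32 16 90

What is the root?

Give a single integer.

Answer: 633

Derivation:
L0: [65, 79, 27, 64, 32, 16, 90]
L1: h(65,79)=(65*31+79)%997=100 h(27,64)=(27*31+64)%997=901 h(32,16)=(32*31+16)%997=11 h(90,90)=(90*31+90)%997=886 -> [100, 901, 11, 886]
L2: h(100,901)=(100*31+901)%997=13 h(11,886)=(11*31+886)%997=230 -> [13, 230]
L3: h(13,230)=(13*31+230)%997=633 -> [633]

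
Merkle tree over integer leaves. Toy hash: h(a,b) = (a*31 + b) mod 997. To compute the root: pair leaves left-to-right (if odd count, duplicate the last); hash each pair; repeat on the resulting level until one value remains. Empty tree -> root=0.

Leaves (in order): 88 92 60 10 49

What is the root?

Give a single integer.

Answer: 644

Derivation:
L0: [88, 92, 60, 10, 49]
L1: h(88,92)=(88*31+92)%997=826 h(60,10)=(60*31+10)%997=873 h(49,49)=(49*31+49)%997=571 -> [826, 873, 571]
L2: h(826,873)=(826*31+873)%997=557 h(571,571)=(571*31+571)%997=326 -> [557, 326]
L3: h(557,326)=(557*31+326)%997=644 -> [644]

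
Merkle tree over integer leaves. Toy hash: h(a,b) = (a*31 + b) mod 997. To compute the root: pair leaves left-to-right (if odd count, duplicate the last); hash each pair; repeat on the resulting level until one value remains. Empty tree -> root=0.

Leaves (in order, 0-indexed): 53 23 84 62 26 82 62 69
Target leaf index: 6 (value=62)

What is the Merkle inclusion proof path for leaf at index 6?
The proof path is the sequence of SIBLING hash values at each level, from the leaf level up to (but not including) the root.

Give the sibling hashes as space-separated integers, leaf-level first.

Answer: 69 888 474

Derivation:
L0 (leaves): [53, 23, 84, 62, 26, 82, 62, 69], target index=6
L1: h(53,23)=(53*31+23)%997=669 [pair 0] h(84,62)=(84*31+62)%997=672 [pair 1] h(26,82)=(26*31+82)%997=888 [pair 2] h(62,69)=(62*31+69)%997=994 [pair 3] -> [669, 672, 888, 994]
  Sibling for proof at L0: 69
L2: h(669,672)=(669*31+672)%997=474 [pair 0] h(888,994)=(888*31+994)%997=606 [pair 1] -> [474, 606]
  Sibling for proof at L1: 888
L3: h(474,606)=(474*31+606)%997=345 [pair 0] -> [345]
  Sibling for proof at L2: 474
Root: 345
Proof path (sibling hashes from leaf to root): [69, 888, 474]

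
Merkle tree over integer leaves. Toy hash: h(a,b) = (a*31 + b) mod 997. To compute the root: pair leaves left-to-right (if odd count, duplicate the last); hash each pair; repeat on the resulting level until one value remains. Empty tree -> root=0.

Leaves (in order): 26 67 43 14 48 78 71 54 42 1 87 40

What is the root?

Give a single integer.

L0: [26, 67, 43, 14, 48, 78, 71, 54, 42, 1, 87, 40]
L1: h(26,67)=(26*31+67)%997=873 h(43,14)=(43*31+14)%997=350 h(48,78)=(48*31+78)%997=569 h(71,54)=(71*31+54)%997=261 h(42,1)=(42*31+1)%997=306 h(87,40)=(87*31+40)%997=743 -> [873, 350, 569, 261, 306, 743]
L2: h(873,350)=(873*31+350)%997=494 h(569,261)=(569*31+261)%997=951 h(306,743)=(306*31+743)%997=259 -> [494, 951, 259]
L3: h(494,951)=(494*31+951)%997=313 h(259,259)=(259*31+259)%997=312 -> [313, 312]
L4: h(313,312)=(313*31+312)%997=45 -> [45]

Answer: 45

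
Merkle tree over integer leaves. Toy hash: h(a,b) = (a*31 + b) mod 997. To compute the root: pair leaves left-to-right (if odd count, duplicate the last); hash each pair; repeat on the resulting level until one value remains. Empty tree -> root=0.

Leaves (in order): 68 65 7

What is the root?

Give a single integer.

L0: [68, 65, 7]
L1: h(68,65)=(68*31+65)%997=179 h(7,7)=(7*31+7)%997=224 -> [179, 224]
L2: h(179,224)=(179*31+224)%997=788 -> [788]

Answer: 788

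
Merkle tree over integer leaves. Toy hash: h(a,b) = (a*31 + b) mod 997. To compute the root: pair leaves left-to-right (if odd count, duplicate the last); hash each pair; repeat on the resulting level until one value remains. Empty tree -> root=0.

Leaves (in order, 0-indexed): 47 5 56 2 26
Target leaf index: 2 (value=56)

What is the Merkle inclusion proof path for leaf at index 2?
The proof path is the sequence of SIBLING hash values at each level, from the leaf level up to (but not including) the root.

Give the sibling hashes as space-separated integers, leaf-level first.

L0 (leaves): [47, 5, 56, 2, 26], target index=2
L1: h(47,5)=(47*31+5)%997=465 [pair 0] h(56,2)=(56*31+2)%997=741 [pair 1] h(26,26)=(26*31+26)%997=832 [pair 2] -> [465, 741, 832]
  Sibling for proof at L0: 2
L2: h(465,741)=(465*31+741)%997=201 [pair 0] h(832,832)=(832*31+832)%997=702 [pair 1] -> [201, 702]
  Sibling for proof at L1: 465
L3: h(201,702)=(201*31+702)%997=951 [pair 0] -> [951]
  Sibling for proof at L2: 702
Root: 951
Proof path (sibling hashes from leaf to root): [2, 465, 702]

Answer: 2 465 702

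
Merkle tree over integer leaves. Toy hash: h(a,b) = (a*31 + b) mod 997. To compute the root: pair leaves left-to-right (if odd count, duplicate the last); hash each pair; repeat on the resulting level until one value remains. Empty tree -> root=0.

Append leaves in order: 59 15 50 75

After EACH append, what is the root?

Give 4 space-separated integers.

Answer: 59 847 938 963

Derivation:
After append 59 (leaves=[59]):
  L0: [59]
  root=59
After append 15 (leaves=[59, 15]):
  L0: [59, 15]
  L1: h(59,15)=(59*31+15)%997=847 -> [847]
  root=847
After append 50 (leaves=[59, 15, 50]):
  L0: [59, 15, 50]
  L1: h(59,15)=(59*31+15)%997=847 h(50,50)=(50*31+50)%997=603 -> [847, 603]
  L2: h(847,603)=(847*31+603)%997=938 -> [938]
  root=938
After append 75 (leaves=[59, 15, 50, 75]):
  L0: [59, 15, 50, 75]
  L1: h(59,15)=(59*31+15)%997=847 h(50,75)=(50*31+75)%997=628 -> [847, 628]
  L2: h(847,628)=(847*31+628)%997=963 -> [963]
  root=963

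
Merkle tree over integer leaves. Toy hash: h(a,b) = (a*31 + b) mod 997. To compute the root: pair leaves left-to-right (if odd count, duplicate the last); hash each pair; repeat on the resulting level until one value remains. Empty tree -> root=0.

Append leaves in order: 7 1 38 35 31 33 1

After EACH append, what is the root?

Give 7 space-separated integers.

After append 7 (leaves=[7]):
  L0: [7]
  root=7
After append 1 (leaves=[7, 1]):
  L0: [7, 1]
  L1: h(7,1)=(7*31+1)%997=218 -> [218]
  root=218
After append 38 (leaves=[7, 1, 38]):
  L0: [7, 1, 38]
  L1: h(7,1)=(7*31+1)%997=218 h(38,38)=(38*31+38)%997=219 -> [218, 219]
  L2: h(218,219)=(218*31+219)%997=995 -> [995]
  root=995
After append 35 (leaves=[7, 1, 38, 35]):
  L0: [7, 1, 38, 35]
  L1: h(7,1)=(7*31+1)%997=218 h(38,35)=(38*31+35)%997=216 -> [218, 216]
  L2: h(218,216)=(218*31+216)%997=992 -> [992]
  root=992
After append 31 (leaves=[7, 1, 38, 35, 31]):
  L0: [7, 1, 38, 35, 31]
  L1: h(7,1)=(7*31+1)%997=218 h(38,35)=(38*31+35)%997=216 h(31,31)=(31*31+31)%997=992 -> [218, 216, 992]
  L2: h(218,216)=(218*31+216)%997=992 h(992,992)=(992*31+992)%997=837 -> [992, 837]
  L3: h(992,837)=(992*31+837)%997=682 -> [682]
  root=682
After append 33 (leaves=[7, 1, 38, 35, 31, 33]):
  L0: [7, 1, 38, 35, 31, 33]
  L1: h(7,1)=(7*31+1)%997=218 h(38,35)=(38*31+35)%997=216 h(31,33)=(31*31+33)%997=994 -> [218, 216, 994]
  L2: h(218,216)=(218*31+216)%997=992 h(994,994)=(994*31+994)%997=901 -> [992, 901]
  L3: h(992,901)=(992*31+901)%997=746 -> [746]
  root=746
After append 1 (leaves=[7, 1, 38, 35, 31, 33, 1]):
  L0: [7, 1, 38, 35, 31, 33, 1]
  L1: h(7,1)=(7*31+1)%997=218 h(38,35)=(38*31+35)%997=216 h(31,33)=(31*31+33)%997=994 h(1,1)=(1*31+1)%997=32 -> [218, 216, 994, 32]
  L2: h(218,216)=(218*31+216)%997=992 h(994,32)=(994*31+32)%997=936 -> [992, 936]
  L3: h(992,936)=(992*31+936)%997=781 -> [781]
  root=781

Answer: 7 218 995 992 682 746 781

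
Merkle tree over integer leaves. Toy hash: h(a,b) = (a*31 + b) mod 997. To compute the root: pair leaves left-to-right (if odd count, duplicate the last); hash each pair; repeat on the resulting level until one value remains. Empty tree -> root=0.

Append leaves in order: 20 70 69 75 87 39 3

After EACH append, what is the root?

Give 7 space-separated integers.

After append 20 (leaves=[20]):
  L0: [20]
  root=20
After append 70 (leaves=[20, 70]):
  L0: [20, 70]
  L1: h(20,70)=(20*31+70)%997=690 -> [690]
  root=690
After append 69 (leaves=[20, 70, 69]):
  L0: [20, 70, 69]
  L1: h(20,70)=(20*31+70)%997=690 h(69,69)=(69*31+69)%997=214 -> [690, 214]
  L2: h(690,214)=(690*31+214)%997=667 -> [667]
  root=667
After append 75 (leaves=[20, 70, 69, 75]):
  L0: [20, 70, 69, 75]
  L1: h(20,70)=(20*31+70)%997=690 h(69,75)=(69*31+75)%997=220 -> [690, 220]
  L2: h(690,220)=(690*31+220)%997=673 -> [673]
  root=673
After append 87 (leaves=[20, 70, 69, 75, 87]):
  L0: [20, 70, 69, 75, 87]
  L1: h(20,70)=(20*31+70)%997=690 h(69,75)=(69*31+75)%997=220 h(87,87)=(87*31+87)%997=790 -> [690, 220, 790]
  L2: h(690,220)=(690*31+220)%997=673 h(790,790)=(790*31+790)%997=355 -> [673, 355]
  L3: h(673,355)=(673*31+355)%997=281 -> [281]
  root=281
After append 39 (leaves=[20, 70, 69, 75, 87, 39]):
  L0: [20, 70, 69, 75, 87, 39]
  L1: h(20,70)=(20*31+70)%997=690 h(69,75)=(69*31+75)%997=220 h(87,39)=(87*31+39)%997=742 -> [690, 220, 742]
  L2: h(690,220)=(690*31+220)%997=673 h(742,742)=(742*31+742)%997=813 -> [673, 813]
  L3: h(673,813)=(673*31+813)%997=739 -> [739]
  root=739
After append 3 (leaves=[20, 70, 69, 75, 87, 39, 3]):
  L0: [20, 70, 69, 75, 87, 39, 3]
  L1: h(20,70)=(20*31+70)%997=690 h(69,75)=(69*31+75)%997=220 h(87,39)=(87*31+39)%997=742 h(3,3)=(3*31+3)%997=96 -> [690, 220, 742, 96]
  L2: h(690,220)=(690*31+220)%997=673 h(742,96)=(742*31+96)%997=167 -> [673, 167]
  L3: h(673,167)=(673*31+167)%997=93 -> [93]
  root=93

Answer: 20 690 667 673 281 739 93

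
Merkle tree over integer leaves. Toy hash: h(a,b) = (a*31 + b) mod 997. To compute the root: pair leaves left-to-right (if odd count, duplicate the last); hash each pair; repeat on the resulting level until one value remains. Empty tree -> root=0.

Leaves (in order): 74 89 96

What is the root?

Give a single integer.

Answer: 176

Derivation:
L0: [74, 89, 96]
L1: h(74,89)=(74*31+89)%997=389 h(96,96)=(96*31+96)%997=81 -> [389, 81]
L2: h(389,81)=(389*31+81)%997=176 -> [176]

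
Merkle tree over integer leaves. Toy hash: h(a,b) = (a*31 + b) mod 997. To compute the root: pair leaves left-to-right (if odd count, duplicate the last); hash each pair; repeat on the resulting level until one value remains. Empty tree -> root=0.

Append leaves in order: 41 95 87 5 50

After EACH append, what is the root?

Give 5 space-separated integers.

Answer: 41 369 265 183 44

Derivation:
After append 41 (leaves=[41]):
  L0: [41]
  root=41
After append 95 (leaves=[41, 95]):
  L0: [41, 95]
  L1: h(41,95)=(41*31+95)%997=369 -> [369]
  root=369
After append 87 (leaves=[41, 95, 87]):
  L0: [41, 95, 87]
  L1: h(41,95)=(41*31+95)%997=369 h(87,87)=(87*31+87)%997=790 -> [369, 790]
  L2: h(369,790)=(369*31+790)%997=265 -> [265]
  root=265
After append 5 (leaves=[41, 95, 87, 5]):
  L0: [41, 95, 87, 5]
  L1: h(41,95)=(41*31+95)%997=369 h(87,5)=(87*31+5)%997=708 -> [369, 708]
  L2: h(369,708)=(369*31+708)%997=183 -> [183]
  root=183
After append 50 (leaves=[41, 95, 87, 5, 50]):
  L0: [41, 95, 87, 5, 50]
  L1: h(41,95)=(41*31+95)%997=369 h(87,5)=(87*31+5)%997=708 h(50,50)=(50*31+50)%997=603 -> [369, 708, 603]
  L2: h(369,708)=(369*31+708)%997=183 h(603,603)=(603*31+603)%997=353 -> [183, 353]
  L3: h(183,353)=(183*31+353)%997=44 -> [44]
  root=44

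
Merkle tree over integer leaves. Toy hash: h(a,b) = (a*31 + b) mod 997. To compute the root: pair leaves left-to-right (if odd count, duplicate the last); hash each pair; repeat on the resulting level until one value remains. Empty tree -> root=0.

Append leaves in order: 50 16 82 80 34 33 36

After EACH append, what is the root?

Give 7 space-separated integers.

Answer: 50 569 323 321 899 867 932

Derivation:
After append 50 (leaves=[50]):
  L0: [50]
  root=50
After append 16 (leaves=[50, 16]):
  L0: [50, 16]
  L1: h(50,16)=(50*31+16)%997=569 -> [569]
  root=569
After append 82 (leaves=[50, 16, 82]):
  L0: [50, 16, 82]
  L1: h(50,16)=(50*31+16)%997=569 h(82,82)=(82*31+82)%997=630 -> [569, 630]
  L2: h(569,630)=(569*31+630)%997=323 -> [323]
  root=323
After append 80 (leaves=[50, 16, 82, 80]):
  L0: [50, 16, 82, 80]
  L1: h(50,16)=(50*31+16)%997=569 h(82,80)=(82*31+80)%997=628 -> [569, 628]
  L2: h(569,628)=(569*31+628)%997=321 -> [321]
  root=321
After append 34 (leaves=[50, 16, 82, 80, 34]):
  L0: [50, 16, 82, 80, 34]
  L1: h(50,16)=(50*31+16)%997=569 h(82,80)=(82*31+80)%997=628 h(34,34)=(34*31+34)%997=91 -> [569, 628, 91]
  L2: h(569,628)=(569*31+628)%997=321 h(91,91)=(91*31+91)%997=918 -> [321, 918]
  L3: h(321,918)=(321*31+918)%997=899 -> [899]
  root=899
After append 33 (leaves=[50, 16, 82, 80, 34, 33]):
  L0: [50, 16, 82, 80, 34, 33]
  L1: h(50,16)=(50*31+16)%997=569 h(82,80)=(82*31+80)%997=628 h(34,33)=(34*31+33)%997=90 -> [569, 628, 90]
  L2: h(569,628)=(569*31+628)%997=321 h(90,90)=(90*31+90)%997=886 -> [321, 886]
  L3: h(321,886)=(321*31+886)%997=867 -> [867]
  root=867
After append 36 (leaves=[50, 16, 82, 80, 34, 33, 36]):
  L0: [50, 16, 82, 80, 34, 33, 36]
  L1: h(50,16)=(50*31+16)%997=569 h(82,80)=(82*31+80)%997=628 h(34,33)=(34*31+33)%997=90 h(36,36)=(36*31+36)%997=155 -> [569, 628, 90, 155]
  L2: h(569,628)=(569*31+628)%997=321 h(90,155)=(90*31+155)%997=951 -> [321, 951]
  L3: h(321,951)=(321*31+951)%997=932 -> [932]
  root=932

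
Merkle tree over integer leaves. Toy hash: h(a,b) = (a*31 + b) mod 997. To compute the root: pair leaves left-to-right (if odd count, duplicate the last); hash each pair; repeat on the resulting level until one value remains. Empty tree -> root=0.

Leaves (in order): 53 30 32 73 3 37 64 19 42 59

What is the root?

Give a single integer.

Answer: 301

Derivation:
L0: [53, 30, 32, 73, 3, 37, 64, 19, 42, 59]
L1: h(53,30)=(53*31+30)%997=676 h(32,73)=(32*31+73)%997=68 h(3,37)=(3*31+37)%997=130 h(64,19)=(64*31+19)%997=9 h(42,59)=(42*31+59)%997=364 -> [676, 68, 130, 9, 364]
L2: h(676,68)=(676*31+68)%997=87 h(130,9)=(130*31+9)%997=51 h(364,364)=(364*31+364)%997=681 -> [87, 51, 681]
L3: h(87,51)=(87*31+51)%997=754 h(681,681)=(681*31+681)%997=855 -> [754, 855]
L4: h(754,855)=(754*31+855)%997=301 -> [301]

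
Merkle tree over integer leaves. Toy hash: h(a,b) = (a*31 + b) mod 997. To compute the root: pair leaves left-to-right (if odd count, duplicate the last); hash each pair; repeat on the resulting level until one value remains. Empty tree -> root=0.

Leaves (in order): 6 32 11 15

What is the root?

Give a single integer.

L0: [6, 32, 11, 15]
L1: h(6,32)=(6*31+32)%997=218 h(11,15)=(11*31+15)%997=356 -> [218, 356]
L2: h(218,356)=(218*31+356)%997=135 -> [135]

Answer: 135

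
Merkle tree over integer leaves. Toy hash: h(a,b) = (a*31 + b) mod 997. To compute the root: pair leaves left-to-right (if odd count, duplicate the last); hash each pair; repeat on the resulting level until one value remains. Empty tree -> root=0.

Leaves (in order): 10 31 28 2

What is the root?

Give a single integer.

Answer: 474

Derivation:
L0: [10, 31, 28, 2]
L1: h(10,31)=(10*31+31)%997=341 h(28,2)=(28*31+2)%997=870 -> [341, 870]
L2: h(341,870)=(341*31+870)%997=474 -> [474]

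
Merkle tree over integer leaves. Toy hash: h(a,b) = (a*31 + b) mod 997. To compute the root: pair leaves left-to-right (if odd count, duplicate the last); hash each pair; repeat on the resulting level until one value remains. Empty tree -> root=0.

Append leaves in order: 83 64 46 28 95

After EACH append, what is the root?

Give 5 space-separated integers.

Answer: 83 643 468 450 563

Derivation:
After append 83 (leaves=[83]):
  L0: [83]
  root=83
After append 64 (leaves=[83, 64]):
  L0: [83, 64]
  L1: h(83,64)=(83*31+64)%997=643 -> [643]
  root=643
After append 46 (leaves=[83, 64, 46]):
  L0: [83, 64, 46]
  L1: h(83,64)=(83*31+64)%997=643 h(46,46)=(46*31+46)%997=475 -> [643, 475]
  L2: h(643,475)=(643*31+475)%997=468 -> [468]
  root=468
After append 28 (leaves=[83, 64, 46, 28]):
  L0: [83, 64, 46, 28]
  L1: h(83,64)=(83*31+64)%997=643 h(46,28)=(46*31+28)%997=457 -> [643, 457]
  L2: h(643,457)=(643*31+457)%997=450 -> [450]
  root=450
After append 95 (leaves=[83, 64, 46, 28, 95]):
  L0: [83, 64, 46, 28, 95]
  L1: h(83,64)=(83*31+64)%997=643 h(46,28)=(46*31+28)%997=457 h(95,95)=(95*31+95)%997=49 -> [643, 457, 49]
  L2: h(643,457)=(643*31+457)%997=450 h(49,49)=(49*31+49)%997=571 -> [450, 571]
  L3: h(450,571)=(450*31+571)%997=563 -> [563]
  root=563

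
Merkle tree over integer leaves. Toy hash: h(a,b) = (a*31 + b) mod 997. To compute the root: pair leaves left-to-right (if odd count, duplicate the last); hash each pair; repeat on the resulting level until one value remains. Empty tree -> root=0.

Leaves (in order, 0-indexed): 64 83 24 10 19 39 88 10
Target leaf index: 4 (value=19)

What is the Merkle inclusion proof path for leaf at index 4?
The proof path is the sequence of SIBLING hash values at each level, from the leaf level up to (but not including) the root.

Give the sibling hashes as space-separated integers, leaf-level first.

L0 (leaves): [64, 83, 24, 10, 19, 39, 88, 10], target index=4
L1: h(64,83)=(64*31+83)%997=73 [pair 0] h(24,10)=(24*31+10)%997=754 [pair 1] h(19,39)=(19*31+39)%997=628 [pair 2] h(88,10)=(88*31+10)%997=744 [pair 3] -> [73, 754, 628, 744]
  Sibling for proof at L0: 39
L2: h(73,754)=(73*31+754)%997=26 [pair 0] h(628,744)=(628*31+744)%997=272 [pair 1] -> [26, 272]
  Sibling for proof at L1: 744
L3: h(26,272)=(26*31+272)%997=81 [pair 0] -> [81]
  Sibling for proof at L2: 26
Root: 81
Proof path (sibling hashes from leaf to root): [39, 744, 26]

Answer: 39 744 26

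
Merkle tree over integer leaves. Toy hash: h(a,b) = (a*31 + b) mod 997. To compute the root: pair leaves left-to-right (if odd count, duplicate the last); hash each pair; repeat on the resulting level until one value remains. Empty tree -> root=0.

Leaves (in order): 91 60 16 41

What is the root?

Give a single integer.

L0: [91, 60, 16, 41]
L1: h(91,60)=(91*31+60)%997=887 h(16,41)=(16*31+41)%997=537 -> [887, 537]
L2: h(887,537)=(887*31+537)%997=118 -> [118]

Answer: 118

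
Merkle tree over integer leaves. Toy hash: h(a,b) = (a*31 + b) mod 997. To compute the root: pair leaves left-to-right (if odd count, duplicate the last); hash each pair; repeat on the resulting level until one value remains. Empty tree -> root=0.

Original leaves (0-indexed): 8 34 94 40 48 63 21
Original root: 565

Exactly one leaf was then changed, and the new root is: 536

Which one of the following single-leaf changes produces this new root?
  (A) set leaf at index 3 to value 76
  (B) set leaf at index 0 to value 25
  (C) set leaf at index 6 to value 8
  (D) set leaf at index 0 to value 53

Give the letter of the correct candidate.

Original leaves: [8, 34, 94, 40, 48, 63, 21]
Target new root: 536
Try each candidate change and compute the resulting root:
Candidate A: set leaf[3] = 76 -> leaves = [8, 34, 94, 76, 48, 63, 21]
  L0: [8, 34, 94, 76, 48, 63, 21]
  L1: h(8,34)=(8*31+34)%997=282 h(94,76)=(94*31+76)%997=996 h(48,63)=(48*31+63)%997=554 h(21,21)=(21*31+21)%997=672 -> [282, 996, 554, 672]
  L2: h(282,996)=(282*31+996)%997=765 h(554,672)=(554*31+672)%997=897 -> [765, 897]
  L3: h(765,897)=(765*31+897)%997=684 -> [684]
  root = 684 != target 536
Candidate B: set leaf[0] = 25 -> leaves = [25, 34, 94, 40, 48, 63, 21]
  L0: [25, 34, 94, 40, 48, 63, 21]
  L1: h(25,34)=(25*31+34)%997=809 h(94,40)=(94*31+40)%997=960 h(48,63)=(48*31+63)%997=554 h(21,21)=(21*31+21)%997=672 -> [809, 960, 554, 672]
  L2: h(809,960)=(809*31+960)%997=117 h(554,672)=(554*31+672)%997=897 -> [117, 897]
  L3: h(117,897)=(117*31+897)%997=536 -> [536]
  root = 536 == target 536  ** MATCH **
Candidate C: set leaf[6] = 8 -> leaves = [8, 34, 94, 40, 48, 63, 8]
  L0: [8, 34, 94, 40, 48, 63, 8]
  L1: h(8,34)=(8*31+34)%997=282 h(94,40)=(94*31+40)%997=960 h(48,63)=(48*31+63)%997=554 h(8,8)=(8*31+8)%997=256 -> [282, 960, 554, 256]
  L2: h(282,960)=(282*31+960)%997=729 h(554,256)=(554*31+256)%997=481 -> [729, 481]
  L3: h(729,481)=(729*31+481)%997=149 -> [149]
  root = 149 != target 536
Candidate D: set leaf[0] = 53 -> leaves = [53, 34, 94, 40, 48, 63, 21]
  L0: [53, 34, 94, 40, 48, 63, 21]
  L1: h(53,34)=(53*31+34)%997=680 h(94,40)=(94*31+40)%997=960 h(48,63)=(48*31+63)%997=554 h(21,21)=(21*31+21)%997=672 -> [680, 960, 554, 672]
  L2: h(680,960)=(680*31+960)%997=106 h(554,672)=(554*31+672)%997=897 -> [106, 897]
  L3: h(106,897)=(106*31+897)%997=195 -> [195]
  root = 195 != target 536
Candidate B produces the target root.

Answer: B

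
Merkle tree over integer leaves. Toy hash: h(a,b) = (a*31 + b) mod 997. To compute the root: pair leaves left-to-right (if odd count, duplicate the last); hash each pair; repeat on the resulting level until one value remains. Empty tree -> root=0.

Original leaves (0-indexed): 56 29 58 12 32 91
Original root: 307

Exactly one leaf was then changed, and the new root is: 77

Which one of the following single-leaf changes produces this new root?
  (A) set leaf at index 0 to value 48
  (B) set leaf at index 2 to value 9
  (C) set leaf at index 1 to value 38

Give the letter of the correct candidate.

Answer: B

Derivation:
Original leaves: [56, 29, 58, 12, 32, 91]
Target new root: 77
Try each candidate change and compute the resulting root:
Candidate A: set leaf[0] = 48 -> leaves = [48, 29, 58, 12, 32, 91]
  L0: [48, 29, 58, 12, 32, 91]
  L1: h(48,29)=(48*31+29)%997=520 h(58,12)=(58*31+12)%997=813 h(32,91)=(32*31+91)%997=86 -> [520, 813, 86]
  L2: h(520,813)=(520*31+813)%997=981 h(86,86)=(86*31+86)%997=758 -> [981, 758]
  L3: h(981,758)=(981*31+758)%997=262 -> [262]
  root = 262 != target 77
Candidate B: set leaf[2] = 9 -> leaves = [56, 29, 9, 12, 32, 91]
  L0: [56, 29, 9, 12, 32, 91]
  L1: h(56,29)=(56*31+29)%997=768 h(9,12)=(9*31+12)%997=291 h(32,91)=(32*31+91)%997=86 -> [768, 291, 86]
  L2: h(768,291)=(768*31+291)%997=171 h(86,86)=(86*31+86)%997=758 -> [171, 758]
  L3: h(171,758)=(171*31+758)%997=77 -> [77]
  root = 77 == target 77  ** MATCH **
Candidate C: set leaf[1] = 38 -> leaves = [56, 38, 58, 12, 32, 91]
  L0: [56, 38, 58, 12, 32, 91]
  L1: h(56,38)=(56*31+38)%997=777 h(58,12)=(58*31+12)%997=813 h(32,91)=(32*31+91)%997=86 -> [777, 813, 86]
  L2: h(777,813)=(777*31+813)%997=972 h(86,86)=(86*31+86)%997=758 -> [972, 758]
  L3: h(972,758)=(972*31+758)%997=980 -> [980]
  root = 980 != target 77
Candidate B produces the target root.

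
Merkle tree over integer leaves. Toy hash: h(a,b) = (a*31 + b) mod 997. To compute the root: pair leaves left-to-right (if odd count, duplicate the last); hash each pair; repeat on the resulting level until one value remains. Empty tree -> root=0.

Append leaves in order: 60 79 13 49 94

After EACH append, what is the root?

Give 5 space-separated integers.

Answer: 60 942 705 741 584

Derivation:
After append 60 (leaves=[60]):
  L0: [60]
  root=60
After append 79 (leaves=[60, 79]):
  L0: [60, 79]
  L1: h(60,79)=(60*31+79)%997=942 -> [942]
  root=942
After append 13 (leaves=[60, 79, 13]):
  L0: [60, 79, 13]
  L1: h(60,79)=(60*31+79)%997=942 h(13,13)=(13*31+13)%997=416 -> [942, 416]
  L2: h(942,416)=(942*31+416)%997=705 -> [705]
  root=705
After append 49 (leaves=[60, 79, 13, 49]):
  L0: [60, 79, 13, 49]
  L1: h(60,79)=(60*31+79)%997=942 h(13,49)=(13*31+49)%997=452 -> [942, 452]
  L2: h(942,452)=(942*31+452)%997=741 -> [741]
  root=741
After append 94 (leaves=[60, 79, 13, 49, 94]):
  L0: [60, 79, 13, 49, 94]
  L1: h(60,79)=(60*31+79)%997=942 h(13,49)=(13*31+49)%997=452 h(94,94)=(94*31+94)%997=17 -> [942, 452, 17]
  L2: h(942,452)=(942*31+452)%997=741 h(17,17)=(17*31+17)%997=544 -> [741, 544]
  L3: h(741,544)=(741*31+544)%997=584 -> [584]
  root=584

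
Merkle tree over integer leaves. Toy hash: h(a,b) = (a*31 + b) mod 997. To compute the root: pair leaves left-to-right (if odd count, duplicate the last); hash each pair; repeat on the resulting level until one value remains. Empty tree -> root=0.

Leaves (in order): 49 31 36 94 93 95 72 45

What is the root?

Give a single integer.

Answer: 533

Derivation:
L0: [49, 31, 36, 94, 93, 95, 72, 45]
L1: h(49,31)=(49*31+31)%997=553 h(36,94)=(36*31+94)%997=213 h(93,95)=(93*31+95)%997=984 h(72,45)=(72*31+45)%997=283 -> [553, 213, 984, 283]
L2: h(553,213)=(553*31+213)%997=407 h(984,283)=(984*31+283)%997=877 -> [407, 877]
L3: h(407,877)=(407*31+877)%997=533 -> [533]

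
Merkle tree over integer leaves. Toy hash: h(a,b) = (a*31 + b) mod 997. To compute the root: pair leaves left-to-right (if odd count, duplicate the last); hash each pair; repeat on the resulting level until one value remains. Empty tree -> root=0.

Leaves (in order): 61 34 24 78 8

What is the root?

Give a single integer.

L0: [61, 34, 24, 78, 8]
L1: h(61,34)=(61*31+34)%997=928 h(24,78)=(24*31+78)%997=822 h(8,8)=(8*31+8)%997=256 -> [928, 822, 256]
L2: h(928,822)=(928*31+822)%997=677 h(256,256)=(256*31+256)%997=216 -> [677, 216]
L3: h(677,216)=(677*31+216)%997=266 -> [266]

Answer: 266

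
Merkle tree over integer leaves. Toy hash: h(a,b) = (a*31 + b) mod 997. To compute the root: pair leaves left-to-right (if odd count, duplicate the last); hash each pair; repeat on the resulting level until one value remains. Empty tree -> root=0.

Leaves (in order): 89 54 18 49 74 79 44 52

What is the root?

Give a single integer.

Answer: 504

Derivation:
L0: [89, 54, 18, 49, 74, 79, 44, 52]
L1: h(89,54)=(89*31+54)%997=819 h(18,49)=(18*31+49)%997=607 h(74,79)=(74*31+79)%997=379 h(44,52)=(44*31+52)%997=419 -> [819, 607, 379, 419]
L2: h(819,607)=(819*31+607)%997=74 h(379,419)=(379*31+419)%997=204 -> [74, 204]
L3: h(74,204)=(74*31+204)%997=504 -> [504]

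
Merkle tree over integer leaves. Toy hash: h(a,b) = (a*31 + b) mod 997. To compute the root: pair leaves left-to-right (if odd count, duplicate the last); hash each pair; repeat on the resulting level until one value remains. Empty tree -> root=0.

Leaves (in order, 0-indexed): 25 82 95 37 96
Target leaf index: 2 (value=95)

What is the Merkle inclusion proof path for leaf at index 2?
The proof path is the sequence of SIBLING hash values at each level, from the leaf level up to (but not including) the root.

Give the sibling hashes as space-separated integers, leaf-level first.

L0 (leaves): [25, 82, 95, 37, 96], target index=2
L1: h(25,82)=(25*31+82)%997=857 [pair 0] h(95,37)=(95*31+37)%997=988 [pair 1] h(96,96)=(96*31+96)%997=81 [pair 2] -> [857, 988, 81]
  Sibling for proof at L0: 37
L2: h(857,988)=(857*31+988)%997=636 [pair 0] h(81,81)=(81*31+81)%997=598 [pair 1] -> [636, 598]
  Sibling for proof at L1: 857
L3: h(636,598)=(636*31+598)%997=374 [pair 0] -> [374]
  Sibling for proof at L2: 598
Root: 374
Proof path (sibling hashes from leaf to root): [37, 857, 598]

Answer: 37 857 598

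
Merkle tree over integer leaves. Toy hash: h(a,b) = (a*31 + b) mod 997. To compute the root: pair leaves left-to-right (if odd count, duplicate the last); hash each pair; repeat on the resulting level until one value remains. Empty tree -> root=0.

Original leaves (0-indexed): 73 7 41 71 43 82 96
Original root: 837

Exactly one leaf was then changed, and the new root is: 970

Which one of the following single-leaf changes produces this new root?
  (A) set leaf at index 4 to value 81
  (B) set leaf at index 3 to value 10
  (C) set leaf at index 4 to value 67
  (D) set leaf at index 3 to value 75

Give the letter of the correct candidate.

Original leaves: [73, 7, 41, 71, 43, 82, 96]
Target new root: 970
Try each candidate change and compute the resulting root:
Candidate A: set leaf[4] = 81 -> leaves = [73, 7, 41, 71, 81, 82, 96]
  L0: [73, 7, 41, 71, 81, 82, 96]
  L1: h(73,7)=(73*31+7)%997=276 h(41,71)=(41*31+71)%997=345 h(81,82)=(81*31+82)%997=599 h(96,96)=(96*31+96)%997=81 -> [276, 345, 599, 81]
  L2: h(276,345)=(276*31+345)%997=925 h(599,81)=(599*31+81)%997=704 -> [925, 704]
  L3: h(925,704)=(925*31+704)%997=466 -> [466]
  root = 466 != target 970
Candidate B: set leaf[3] = 10 -> leaves = [73, 7, 41, 10, 43, 82, 96]
  L0: [73, 7, 41, 10, 43, 82, 96]
  L1: h(73,7)=(73*31+7)%997=276 h(41,10)=(41*31+10)%997=284 h(43,82)=(43*31+82)%997=418 h(96,96)=(96*31+96)%997=81 -> [276, 284, 418, 81]
  L2: h(276,284)=(276*31+284)%997=864 h(418,81)=(418*31+81)%997=78 -> [864, 78]
  L3: h(864,78)=(864*31+78)%997=940 -> [940]
  root = 940 != target 970
Candidate C: set leaf[4] = 67 -> leaves = [73, 7, 41, 71, 67, 82, 96]
  L0: [73, 7, 41, 71, 67, 82, 96]
  L1: h(73,7)=(73*31+7)%997=276 h(41,71)=(41*31+71)%997=345 h(67,82)=(67*31+82)%997=165 h(96,96)=(96*31+96)%997=81 -> [276, 345, 165, 81]
  L2: h(276,345)=(276*31+345)%997=925 h(165,81)=(165*31+81)%997=211 -> [925, 211]
  L3: h(925,211)=(925*31+211)%997=970 -> [970]
  root = 970 == target 970  ** MATCH **
Candidate D: set leaf[3] = 75 -> leaves = [73, 7, 41, 75, 43, 82, 96]
  L0: [73, 7, 41, 75, 43, 82, 96]
  L1: h(73,7)=(73*31+7)%997=276 h(41,75)=(41*31+75)%997=349 h(43,82)=(43*31+82)%997=418 h(96,96)=(96*31+96)%997=81 -> [276, 349, 418, 81]
  L2: h(276,349)=(276*31+349)%997=929 h(418,81)=(418*31+81)%997=78 -> [929, 78]
  L3: h(929,78)=(929*31+78)%997=961 -> [961]
  root = 961 != target 970
Candidate C produces the target root.

Answer: C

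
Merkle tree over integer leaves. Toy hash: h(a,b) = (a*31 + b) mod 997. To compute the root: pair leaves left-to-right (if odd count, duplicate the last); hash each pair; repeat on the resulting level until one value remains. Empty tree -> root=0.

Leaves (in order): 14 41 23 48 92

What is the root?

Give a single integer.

L0: [14, 41, 23, 48, 92]
L1: h(14,41)=(14*31+41)%997=475 h(23,48)=(23*31+48)%997=761 h(92,92)=(92*31+92)%997=950 -> [475, 761, 950]
L2: h(475,761)=(475*31+761)%997=531 h(950,950)=(950*31+950)%997=490 -> [531, 490]
L3: h(531,490)=(531*31+490)%997=2 -> [2]

Answer: 2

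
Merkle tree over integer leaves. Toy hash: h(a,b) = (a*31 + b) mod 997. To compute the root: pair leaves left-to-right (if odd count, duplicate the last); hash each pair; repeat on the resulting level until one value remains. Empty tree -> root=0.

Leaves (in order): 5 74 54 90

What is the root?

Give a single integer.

Answer: 887

Derivation:
L0: [5, 74, 54, 90]
L1: h(5,74)=(5*31+74)%997=229 h(54,90)=(54*31+90)%997=767 -> [229, 767]
L2: h(229,767)=(229*31+767)%997=887 -> [887]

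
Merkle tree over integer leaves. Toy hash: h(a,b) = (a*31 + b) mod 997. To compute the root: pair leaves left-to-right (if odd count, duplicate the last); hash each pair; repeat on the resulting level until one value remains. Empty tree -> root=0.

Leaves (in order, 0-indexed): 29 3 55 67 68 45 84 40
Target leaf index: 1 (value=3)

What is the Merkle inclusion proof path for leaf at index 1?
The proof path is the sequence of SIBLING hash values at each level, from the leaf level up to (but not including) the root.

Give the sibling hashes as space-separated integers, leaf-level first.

Answer: 29 775 594

Derivation:
L0 (leaves): [29, 3, 55, 67, 68, 45, 84, 40], target index=1
L1: h(29,3)=(29*31+3)%997=902 [pair 0] h(55,67)=(55*31+67)%997=775 [pair 1] h(68,45)=(68*31+45)%997=159 [pair 2] h(84,40)=(84*31+40)%997=650 [pair 3] -> [902, 775, 159, 650]
  Sibling for proof at L0: 29
L2: h(902,775)=(902*31+775)%997=821 [pair 0] h(159,650)=(159*31+650)%997=594 [pair 1] -> [821, 594]
  Sibling for proof at L1: 775
L3: h(821,594)=(821*31+594)%997=123 [pair 0] -> [123]
  Sibling for proof at L2: 594
Root: 123
Proof path (sibling hashes from leaf to root): [29, 775, 594]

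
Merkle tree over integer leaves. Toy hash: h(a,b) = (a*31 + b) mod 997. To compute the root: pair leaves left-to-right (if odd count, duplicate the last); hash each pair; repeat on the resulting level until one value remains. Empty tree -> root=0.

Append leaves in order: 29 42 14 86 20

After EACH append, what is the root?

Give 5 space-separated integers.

Answer: 29 941 706 778 730

Derivation:
After append 29 (leaves=[29]):
  L0: [29]
  root=29
After append 42 (leaves=[29, 42]):
  L0: [29, 42]
  L1: h(29,42)=(29*31+42)%997=941 -> [941]
  root=941
After append 14 (leaves=[29, 42, 14]):
  L0: [29, 42, 14]
  L1: h(29,42)=(29*31+42)%997=941 h(14,14)=(14*31+14)%997=448 -> [941, 448]
  L2: h(941,448)=(941*31+448)%997=706 -> [706]
  root=706
After append 86 (leaves=[29, 42, 14, 86]):
  L0: [29, 42, 14, 86]
  L1: h(29,42)=(29*31+42)%997=941 h(14,86)=(14*31+86)%997=520 -> [941, 520]
  L2: h(941,520)=(941*31+520)%997=778 -> [778]
  root=778
After append 20 (leaves=[29, 42, 14, 86, 20]):
  L0: [29, 42, 14, 86, 20]
  L1: h(29,42)=(29*31+42)%997=941 h(14,86)=(14*31+86)%997=520 h(20,20)=(20*31+20)%997=640 -> [941, 520, 640]
  L2: h(941,520)=(941*31+520)%997=778 h(640,640)=(640*31+640)%997=540 -> [778, 540]
  L3: h(778,540)=(778*31+540)%997=730 -> [730]
  root=730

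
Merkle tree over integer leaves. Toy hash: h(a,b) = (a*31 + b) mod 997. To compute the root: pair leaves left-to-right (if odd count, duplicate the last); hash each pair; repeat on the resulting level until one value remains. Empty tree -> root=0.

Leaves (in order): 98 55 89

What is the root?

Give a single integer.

L0: [98, 55, 89]
L1: h(98,55)=(98*31+55)%997=102 h(89,89)=(89*31+89)%997=854 -> [102, 854]
L2: h(102,854)=(102*31+854)%997=28 -> [28]

Answer: 28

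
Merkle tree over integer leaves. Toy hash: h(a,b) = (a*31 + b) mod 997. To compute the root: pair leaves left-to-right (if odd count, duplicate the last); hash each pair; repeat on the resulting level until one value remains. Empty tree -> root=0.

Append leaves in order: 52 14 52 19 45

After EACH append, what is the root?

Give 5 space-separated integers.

After append 52 (leaves=[52]):
  L0: [52]
  root=52
After append 14 (leaves=[52, 14]):
  L0: [52, 14]
  L1: h(52,14)=(52*31+14)%997=629 -> [629]
  root=629
After append 52 (leaves=[52, 14, 52]):
  L0: [52, 14, 52]
  L1: h(52,14)=(52*31+14)%997=629 h(52,52)=(52*31+52)%997=667 -> [629, 667]
  L2: h(629,667)=(629*31+667)%997=226 -> [226]
  root=226
After append 19 (leaves=[52, 14, 52, 19]):
  L0: [52, 14, 52, 19]
  L1: h(52,14)=(52*31+14)%997=629 h(52,19)=(52*31+19)%997=634 -> [629, 634]
  L2: h(629,634)=(629*31+634)%997=193 -> [193]
  root=193
After append 45 (leaves=[52, 14, 52, 19, 45]):
  L0: [52, 14, 52, 19, 45]
  L1: h(52,14)=(52*31+14)%997=629 h(52,19)=(52*31+19)%997=634 h(45,45)=(45*31+45)%997=443 -> [629, 634, 443]
  L2: h(629,634)=(629*31+634)%997=193 h(443,443)=(443*31+443)%997=218 -> [193, 218]
  L3: h(193,218)=(193*31+218)%997=219 -> [219]
  root=219

Answer: 52 629 226 193 219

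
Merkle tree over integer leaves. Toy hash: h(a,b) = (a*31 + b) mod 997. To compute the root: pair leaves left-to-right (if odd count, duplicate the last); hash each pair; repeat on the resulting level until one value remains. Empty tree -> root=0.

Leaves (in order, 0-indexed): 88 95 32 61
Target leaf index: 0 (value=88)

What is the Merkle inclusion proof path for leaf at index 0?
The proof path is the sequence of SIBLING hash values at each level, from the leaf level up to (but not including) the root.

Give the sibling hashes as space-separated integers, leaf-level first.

Answer: 95 56

Derivation:
L0 (leaves): [88, 95, 32, 61], target index=0
L1: h(88,95)=(88*31+95)%997=829 [pair 0] h(32,61)=(32*31+61)%997=56 [pair 1] -> [829, 56]
  Sibling for proof at L0: 95
L2: h(829,56)=(829*31+56)%997=830 [pair 0] -> [830]
  Sibling for proof at L1: 56
Root: 830
Proof path (sibling hashes from leaf to root): [95, 56]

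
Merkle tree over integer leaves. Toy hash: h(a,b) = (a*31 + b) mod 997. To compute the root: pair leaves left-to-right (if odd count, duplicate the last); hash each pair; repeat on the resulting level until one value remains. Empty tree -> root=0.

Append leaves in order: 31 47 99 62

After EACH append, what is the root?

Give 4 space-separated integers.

After append 31 (leaves=[31]):
  L0: [31]
  root=31
After append 47 (leaves=[31, 47]):
  L0: [31, 47]
  L1: h(31,47)=(31*31+47)%997=11 -> [11]
  root=11
After append 99 (leaves=[31, 47, 99]):
  L0: [31, 47, 99]
  L1: h(31,47)=(31*31+47)%997=11 h(99,99)=(99*31+99)%997=177 -> [11, 177]
  L2: h(11,177)=(11*31+177)%997=518 -> [518]
  root=518
After append 62 (leaves=[31, 47, 99, 62]):
  L0: [31, 47, 99, 62]
  L1: h(31,47)=(31*31+47)%997=11 h(99,62)=(99*31+62)%997=140 -> [11, 140]
  L2: h(11,140)=(11*31+140)%997=481 -> [481]
  root=481

Answer: 31 11 518 481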